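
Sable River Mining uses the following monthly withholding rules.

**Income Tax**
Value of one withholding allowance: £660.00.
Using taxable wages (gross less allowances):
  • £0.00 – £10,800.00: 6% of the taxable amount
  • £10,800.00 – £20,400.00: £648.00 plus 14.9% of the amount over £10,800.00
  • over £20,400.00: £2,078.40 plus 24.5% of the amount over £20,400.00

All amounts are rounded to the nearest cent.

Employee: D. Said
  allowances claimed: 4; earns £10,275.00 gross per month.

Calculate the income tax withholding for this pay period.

Income Tax: taxable = £10,275.00 − 4×£660.00 = £7,635.00
  6% × £7,635.00 = £458.10

£458.10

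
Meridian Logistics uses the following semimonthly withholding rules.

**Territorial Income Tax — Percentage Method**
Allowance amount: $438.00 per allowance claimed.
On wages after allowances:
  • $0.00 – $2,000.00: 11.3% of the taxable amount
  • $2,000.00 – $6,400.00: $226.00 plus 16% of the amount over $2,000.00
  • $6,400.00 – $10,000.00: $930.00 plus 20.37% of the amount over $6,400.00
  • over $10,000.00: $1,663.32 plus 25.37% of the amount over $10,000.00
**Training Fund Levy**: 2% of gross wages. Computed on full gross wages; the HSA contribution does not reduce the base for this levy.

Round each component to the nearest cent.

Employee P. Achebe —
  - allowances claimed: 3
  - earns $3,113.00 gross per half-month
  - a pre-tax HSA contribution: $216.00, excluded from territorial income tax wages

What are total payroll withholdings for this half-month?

$241.14

Territorial Income Tax: taxable = $3,113.00 − $216.00 − 3×$438.00 = $1,583.00
  11.3% × $1,583.00 = $178.88
Training Fund Levy: 2% × $3,113.00 = $62.26
Total: $178.88 + $62.26 = $241.14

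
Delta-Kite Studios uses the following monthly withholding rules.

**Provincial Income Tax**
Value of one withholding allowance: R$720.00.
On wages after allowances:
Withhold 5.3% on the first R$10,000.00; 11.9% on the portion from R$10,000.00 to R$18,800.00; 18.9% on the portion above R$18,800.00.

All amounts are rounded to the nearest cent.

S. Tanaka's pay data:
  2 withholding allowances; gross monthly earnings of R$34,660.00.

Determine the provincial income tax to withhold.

R$4,302.58

Provincial Income Tax: taxable = R$34,660.00 − 2×R$720.00 = R$33,220.00
  R$1,577.20 + 18.9% × (R$33,220.00 − R$18,800.00) = R$1,577.20 + 18.9% × R$14,420.00 = R$4,302.58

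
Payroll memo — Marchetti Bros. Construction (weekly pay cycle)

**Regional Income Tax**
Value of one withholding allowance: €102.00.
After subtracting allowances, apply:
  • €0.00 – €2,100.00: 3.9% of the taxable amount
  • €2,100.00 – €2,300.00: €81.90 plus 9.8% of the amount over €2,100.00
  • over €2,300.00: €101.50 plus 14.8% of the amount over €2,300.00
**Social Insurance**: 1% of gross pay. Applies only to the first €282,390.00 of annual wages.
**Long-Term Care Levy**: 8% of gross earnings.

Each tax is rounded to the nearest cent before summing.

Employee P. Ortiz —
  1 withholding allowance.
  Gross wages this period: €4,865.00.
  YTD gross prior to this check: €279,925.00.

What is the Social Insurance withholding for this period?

Social Insurance: cap €282,390.00 − YTD €279,925.00 = €2,465.00 subject; 1% × €2,465.00 = €24.65

€24.65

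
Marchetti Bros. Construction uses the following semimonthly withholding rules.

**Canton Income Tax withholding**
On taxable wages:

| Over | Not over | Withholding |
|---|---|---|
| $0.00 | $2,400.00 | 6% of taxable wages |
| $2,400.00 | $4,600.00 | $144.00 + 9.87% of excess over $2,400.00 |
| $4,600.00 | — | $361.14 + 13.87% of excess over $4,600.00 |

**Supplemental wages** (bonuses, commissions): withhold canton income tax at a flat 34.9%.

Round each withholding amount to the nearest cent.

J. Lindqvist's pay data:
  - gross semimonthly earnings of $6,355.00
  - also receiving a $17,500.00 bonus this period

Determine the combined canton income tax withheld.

Canton Income Tax: taxable = $6,355.00
  $361.14 + 13.87% × ($6,355.00 − $4,600.00) = $361.14 + 13.87% × $1,755.00 = $604.56
Supplemental (34.9% flat on bonus): 34.9% × $17,500.00 = $6,107.50
Total canton income tax: $604.56 + $6,107.50 = $6,712.06

$6,712.06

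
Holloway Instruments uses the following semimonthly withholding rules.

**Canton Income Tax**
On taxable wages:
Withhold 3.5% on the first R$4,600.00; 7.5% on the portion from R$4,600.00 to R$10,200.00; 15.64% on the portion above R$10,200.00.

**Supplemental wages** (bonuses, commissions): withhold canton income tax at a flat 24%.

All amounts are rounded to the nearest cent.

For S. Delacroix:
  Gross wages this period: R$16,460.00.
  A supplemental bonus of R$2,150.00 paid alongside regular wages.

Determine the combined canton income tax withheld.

R$2,076.06

Canton Income Tax: taxable = R$16,460.00
  R$581.00 + 15.64% × (R$16,460.00 − R$10,200.00) = R$581.00 + 15.64% × R$6,260.00 = R$1,560.06
Supplemental (24% flat on bonus): 24% × R$2,150.00 = R$516.00
Total canton income tax: R$1,560.06 + R$516.00 = R$2,076.06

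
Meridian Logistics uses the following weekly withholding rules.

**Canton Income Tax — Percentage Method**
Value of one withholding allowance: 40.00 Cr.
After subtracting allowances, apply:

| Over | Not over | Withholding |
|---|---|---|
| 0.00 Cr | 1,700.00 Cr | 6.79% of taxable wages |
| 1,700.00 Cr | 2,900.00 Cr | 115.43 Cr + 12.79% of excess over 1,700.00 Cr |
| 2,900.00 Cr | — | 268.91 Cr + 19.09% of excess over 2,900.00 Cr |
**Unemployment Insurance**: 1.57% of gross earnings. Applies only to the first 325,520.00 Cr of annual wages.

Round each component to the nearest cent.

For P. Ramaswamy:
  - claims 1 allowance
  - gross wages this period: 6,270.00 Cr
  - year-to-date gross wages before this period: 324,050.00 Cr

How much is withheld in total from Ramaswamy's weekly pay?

927.69 Cr

Canton Income Tax: taxable = 6,270.00 Cr − 1×40.00 Cr = 6,230.00 Cr
  268.91 Cr + 19.09% × (6,230.00 Cr − 2,900.00 Cr) = 268.91 Cr + 19.09% × 3,330.00 Cr = 904.61 Cr
Unemployment Insurance: cap 325,520.00 Cr − YTD 324,050.00 Cr = 1,470.00 Cr subject; 1.57% × 1,470.00 Cr = 23.08 Cr
Total: 904.61 Cr + 23.08 Cr = 927.69 Cr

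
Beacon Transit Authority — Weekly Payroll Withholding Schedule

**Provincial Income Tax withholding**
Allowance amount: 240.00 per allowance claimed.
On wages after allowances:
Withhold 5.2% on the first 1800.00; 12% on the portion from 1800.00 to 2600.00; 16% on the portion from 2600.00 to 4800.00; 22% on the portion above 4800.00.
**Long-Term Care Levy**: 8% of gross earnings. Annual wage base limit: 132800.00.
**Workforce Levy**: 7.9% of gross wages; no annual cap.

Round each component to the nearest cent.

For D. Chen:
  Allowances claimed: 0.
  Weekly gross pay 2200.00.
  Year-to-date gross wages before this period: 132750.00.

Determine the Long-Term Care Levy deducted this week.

4.00

Long-Term Care Levy: cap 132800.00 − YTD 132750.00 = 50.00 subject; 8% × 50.00 = 4.00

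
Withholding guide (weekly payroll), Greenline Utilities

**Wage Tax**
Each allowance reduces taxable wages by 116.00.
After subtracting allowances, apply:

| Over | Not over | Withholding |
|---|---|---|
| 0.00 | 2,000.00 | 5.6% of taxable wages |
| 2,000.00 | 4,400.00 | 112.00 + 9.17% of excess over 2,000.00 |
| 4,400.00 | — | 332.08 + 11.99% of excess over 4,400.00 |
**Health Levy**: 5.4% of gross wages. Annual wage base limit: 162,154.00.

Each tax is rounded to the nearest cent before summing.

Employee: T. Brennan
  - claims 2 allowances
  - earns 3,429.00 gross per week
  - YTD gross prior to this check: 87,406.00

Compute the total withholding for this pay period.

406.93

Wage Tax: taxable = 3,429.00 − 2×116.00 = 3,197.00
  112.00 + 9.17% × (3,197.00 − 2,000.00) = 112.00 + 9.17% × 1,197.00 = 221.76
Health Levy: 5.4% × 3,429.00 = 185.17
Total: 221.76 + 185.17 = 406.93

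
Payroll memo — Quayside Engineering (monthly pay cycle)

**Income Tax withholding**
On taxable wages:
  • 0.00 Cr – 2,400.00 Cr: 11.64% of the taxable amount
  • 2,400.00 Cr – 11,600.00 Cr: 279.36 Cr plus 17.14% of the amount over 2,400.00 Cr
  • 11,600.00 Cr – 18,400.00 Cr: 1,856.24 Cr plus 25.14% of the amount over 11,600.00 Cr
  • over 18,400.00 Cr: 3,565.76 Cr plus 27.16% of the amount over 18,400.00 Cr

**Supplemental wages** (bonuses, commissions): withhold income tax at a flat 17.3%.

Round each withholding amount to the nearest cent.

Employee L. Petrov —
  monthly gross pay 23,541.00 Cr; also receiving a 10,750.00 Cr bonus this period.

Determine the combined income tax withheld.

6,821.81 Cr

Income Tax: taxable = 23,541.00 Cr
  3,565.76 Cr + 27.16% × (23,541.00 Cr − 18,400.00 Cr) = 3,565.76 Cr + 27.16% × 5,141.00 Cr = 4,962.06 Cr
Supplemental (17.3% flat on bonus): 17.3% × 10,750.00 Cr = 1,859.75 Cr
Total income tax: 4,962.06 Cr + 1,859.75 Cr = 6,821.81 Cr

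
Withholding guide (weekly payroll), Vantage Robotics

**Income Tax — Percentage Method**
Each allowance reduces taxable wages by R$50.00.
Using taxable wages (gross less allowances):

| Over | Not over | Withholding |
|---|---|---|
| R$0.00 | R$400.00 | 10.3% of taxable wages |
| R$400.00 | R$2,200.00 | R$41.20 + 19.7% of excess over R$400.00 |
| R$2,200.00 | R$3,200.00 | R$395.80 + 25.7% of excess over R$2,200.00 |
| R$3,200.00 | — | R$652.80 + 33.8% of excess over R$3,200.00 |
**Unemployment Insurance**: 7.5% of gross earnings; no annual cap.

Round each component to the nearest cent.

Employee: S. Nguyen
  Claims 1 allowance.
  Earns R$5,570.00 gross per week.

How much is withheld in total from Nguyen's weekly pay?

Income Tax: taxable = R$5,570.00 − 1×R$50.00 = R$5,520.00
  R$652.80 + 33.8% × (R$5,520.00 − R$3,200.00) = R$652.80 + 33.8% × R$2,320.00 = R$1,436.96
Unemployment Insurance: 7.5% × R$5,570.00 = R$417.75
Total: R$1,436.96 + R$417.75 = R$1,854.71

R$1,854.71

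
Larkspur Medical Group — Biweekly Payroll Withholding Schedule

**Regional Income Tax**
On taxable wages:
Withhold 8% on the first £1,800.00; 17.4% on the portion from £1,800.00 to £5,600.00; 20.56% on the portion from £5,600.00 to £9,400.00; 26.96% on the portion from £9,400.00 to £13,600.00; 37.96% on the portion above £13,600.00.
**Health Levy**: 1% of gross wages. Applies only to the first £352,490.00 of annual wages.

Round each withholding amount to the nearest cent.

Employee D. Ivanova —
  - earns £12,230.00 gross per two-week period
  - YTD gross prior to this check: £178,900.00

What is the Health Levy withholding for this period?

£122.30

Health Levy: 1% × £12,230.00 = £122.30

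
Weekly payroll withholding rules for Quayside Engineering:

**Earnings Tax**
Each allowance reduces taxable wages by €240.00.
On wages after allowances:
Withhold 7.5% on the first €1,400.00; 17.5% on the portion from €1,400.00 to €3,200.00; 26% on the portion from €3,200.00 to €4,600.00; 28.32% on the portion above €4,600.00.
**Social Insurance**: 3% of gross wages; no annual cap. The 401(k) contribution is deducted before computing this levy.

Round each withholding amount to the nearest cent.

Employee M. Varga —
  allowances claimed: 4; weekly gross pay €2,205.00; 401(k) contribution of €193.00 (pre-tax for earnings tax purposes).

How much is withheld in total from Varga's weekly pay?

Earnings Tax: taxable = €2,205.00 − €193.00 − 4×€240.00 = €1,052.00
  7.5% × €1,052.00 = €78.90
Social Insurance: 3% × €2,012.00 = €60.36
Total: €78.90 + €60.36 = €139.26

€139.26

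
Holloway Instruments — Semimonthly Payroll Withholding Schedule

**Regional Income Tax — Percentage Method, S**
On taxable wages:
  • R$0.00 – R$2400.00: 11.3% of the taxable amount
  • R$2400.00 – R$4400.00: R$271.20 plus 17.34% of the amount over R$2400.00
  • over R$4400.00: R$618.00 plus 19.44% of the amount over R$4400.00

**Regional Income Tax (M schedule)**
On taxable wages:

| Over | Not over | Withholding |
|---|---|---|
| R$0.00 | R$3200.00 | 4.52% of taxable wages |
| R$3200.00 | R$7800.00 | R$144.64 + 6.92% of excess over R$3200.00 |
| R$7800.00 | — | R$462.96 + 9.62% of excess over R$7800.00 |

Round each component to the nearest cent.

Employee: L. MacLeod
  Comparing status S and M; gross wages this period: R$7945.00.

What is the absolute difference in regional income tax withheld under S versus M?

R$830.24

Regional Income Tax (S): taxable = R$7945.00
  R$618.00 + 19.44% × (R$7945.00 − R$4400.00) = R$618.00 + 19.44% × R$3545.00 = R$1307.15
Regional Income Tax (M): taxable = R$7945.00
  R$462.96 + 9.62% × (R$7945.00 − R$7800.00) = R$462.96 + 9.62% × R$145.00 = R$476.91
Difference: |R$1307.15 − R$476.91| = R$830.24 (higher under S)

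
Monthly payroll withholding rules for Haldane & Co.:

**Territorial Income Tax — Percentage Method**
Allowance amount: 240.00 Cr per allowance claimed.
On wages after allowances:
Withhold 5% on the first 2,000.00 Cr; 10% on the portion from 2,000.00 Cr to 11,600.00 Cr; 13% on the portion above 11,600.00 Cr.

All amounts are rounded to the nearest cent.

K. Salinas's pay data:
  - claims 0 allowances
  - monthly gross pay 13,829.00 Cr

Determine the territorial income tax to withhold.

1,349.77 Cr

Territorial Income Tax: taxable = 13,829.00 Cr
  1,060.00 Cr + 13% × (13,829.00 Cr − 11,600.00 Cr) = 1,060.00 Cr + 13% × 2,229.00 Cr = 1,349.77 Cr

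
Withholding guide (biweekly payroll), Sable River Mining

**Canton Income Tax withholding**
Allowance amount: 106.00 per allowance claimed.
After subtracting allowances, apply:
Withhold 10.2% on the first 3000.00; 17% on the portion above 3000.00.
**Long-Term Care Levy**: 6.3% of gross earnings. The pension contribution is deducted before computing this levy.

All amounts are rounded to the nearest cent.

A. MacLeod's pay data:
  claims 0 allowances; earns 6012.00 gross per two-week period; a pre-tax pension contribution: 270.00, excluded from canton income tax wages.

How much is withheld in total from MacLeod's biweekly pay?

1133.89

Canton Income Tax: taxable = 6012.00 − 270.00 = 5742.00
  306.00 + 17% × (5742.00 − 3000.00) = 306.00 + 17% × 2742.00 = 772.14
Long-Term Care Levy: 6.3% × 5742.00 = 361.75
Total: 772.14 + 361.75 = 1133.89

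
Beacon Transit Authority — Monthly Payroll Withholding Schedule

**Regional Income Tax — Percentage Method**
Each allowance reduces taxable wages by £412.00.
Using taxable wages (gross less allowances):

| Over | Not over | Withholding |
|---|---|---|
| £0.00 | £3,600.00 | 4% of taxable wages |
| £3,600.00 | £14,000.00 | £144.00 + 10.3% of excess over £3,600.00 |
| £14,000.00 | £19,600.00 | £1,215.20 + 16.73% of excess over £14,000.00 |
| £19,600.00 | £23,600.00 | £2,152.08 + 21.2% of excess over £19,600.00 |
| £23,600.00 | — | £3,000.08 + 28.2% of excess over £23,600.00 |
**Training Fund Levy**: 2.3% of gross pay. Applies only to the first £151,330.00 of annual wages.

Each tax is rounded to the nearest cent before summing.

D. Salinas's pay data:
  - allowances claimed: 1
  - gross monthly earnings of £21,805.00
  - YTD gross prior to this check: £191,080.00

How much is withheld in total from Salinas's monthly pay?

Regional Income Tax: taxable = £21,805.00 − 1×£412.00 = £21,393.00
  £2,152.08 + 21.2% × (£21,393.00 − £19,600.00) = £2,152.08 + 21.2% × £1,793.00 = £2,532.20
Training Fund Levy: YTD £191,080.00 ≥ cap £151,330.00 → £0.00
Total: £2,532.20 + £0.00 = £2,532.20

£2,532.20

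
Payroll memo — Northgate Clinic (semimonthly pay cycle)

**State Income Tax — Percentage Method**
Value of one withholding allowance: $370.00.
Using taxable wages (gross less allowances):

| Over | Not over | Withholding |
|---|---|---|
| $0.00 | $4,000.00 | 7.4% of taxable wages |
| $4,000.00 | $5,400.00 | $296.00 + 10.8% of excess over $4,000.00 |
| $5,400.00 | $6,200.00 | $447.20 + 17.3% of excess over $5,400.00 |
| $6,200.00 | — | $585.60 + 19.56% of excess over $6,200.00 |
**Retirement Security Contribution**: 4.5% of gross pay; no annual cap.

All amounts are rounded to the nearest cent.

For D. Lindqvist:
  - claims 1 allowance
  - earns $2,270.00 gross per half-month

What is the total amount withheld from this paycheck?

State Income Tax: taxable = $2,270.00 − 1×$370.00 = $1,900.00
  7.4% × $1,900.00 = $140.60
Retirement Security Contribution: 4.5% × $2,270.00 = $102.15
Total: $140.60 + $102.15 = $242.75

$242.75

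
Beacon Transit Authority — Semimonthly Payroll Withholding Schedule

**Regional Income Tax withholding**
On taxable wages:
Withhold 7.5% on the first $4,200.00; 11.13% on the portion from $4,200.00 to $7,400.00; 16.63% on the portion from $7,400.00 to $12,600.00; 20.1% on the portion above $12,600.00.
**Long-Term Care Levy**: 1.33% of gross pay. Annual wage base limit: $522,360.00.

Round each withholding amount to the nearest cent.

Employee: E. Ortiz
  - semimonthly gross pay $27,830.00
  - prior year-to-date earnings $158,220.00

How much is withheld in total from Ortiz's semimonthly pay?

$4,967.29

Regional Income Tax: taxable = $27,830.00
  $1,535.92 + 20.1% × ($27,830.00 − $12,600.00) = $1,535.92 + 20.1% × $15,230.00 = $4,597.15
Long-Term Care Levy: 1.33% × $27,830.00 = $370.14
Total: $4,597.15 + $370.14 = $4,967.29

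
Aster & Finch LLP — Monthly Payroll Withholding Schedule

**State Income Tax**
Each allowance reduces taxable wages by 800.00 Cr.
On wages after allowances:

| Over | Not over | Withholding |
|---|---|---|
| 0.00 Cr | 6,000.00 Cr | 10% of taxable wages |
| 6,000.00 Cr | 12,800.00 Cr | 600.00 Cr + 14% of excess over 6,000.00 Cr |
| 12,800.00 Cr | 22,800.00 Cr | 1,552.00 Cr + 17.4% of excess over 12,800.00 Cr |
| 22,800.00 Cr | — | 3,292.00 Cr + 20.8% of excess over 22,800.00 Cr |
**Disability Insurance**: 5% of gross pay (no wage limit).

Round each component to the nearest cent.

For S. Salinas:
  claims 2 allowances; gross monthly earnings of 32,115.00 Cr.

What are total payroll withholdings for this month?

6,502.47 Cr

State Income Tax: taxable = 32,115.00 Cr − 2×800.00 Cr = 30,515.00 Cr
  3,292.00 Cr + 20.8% × (30,515.00 Cr − 22,800.00 Cr) = 3,292.00 Cr + 20.8% × 7,715.00 Cr = 4,896.72 Cr
Disability Insurance: 5% × 32,115.00 Cr = 1,605.75 Cr
Total: 4,896.72 Cr + 1,605.75 Cr = 6,502.47 Cr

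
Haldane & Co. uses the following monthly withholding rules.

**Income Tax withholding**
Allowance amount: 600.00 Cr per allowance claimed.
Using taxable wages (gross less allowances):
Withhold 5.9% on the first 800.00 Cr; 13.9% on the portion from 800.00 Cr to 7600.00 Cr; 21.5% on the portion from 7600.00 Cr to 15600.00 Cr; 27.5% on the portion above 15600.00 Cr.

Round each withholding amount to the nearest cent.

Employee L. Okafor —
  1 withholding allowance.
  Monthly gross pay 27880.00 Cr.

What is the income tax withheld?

Income Tax: taxable = 27880.00 Cr − 1×600.00 Cr = 27280.00 Cr
  2712.40 Cr + 27.5% × (27280.00 Cr − 15600.00 Cr) = 2712.40 Cr + 27.5% × 11680.00 Cr = 5924.40 Cr

5924.40 Cr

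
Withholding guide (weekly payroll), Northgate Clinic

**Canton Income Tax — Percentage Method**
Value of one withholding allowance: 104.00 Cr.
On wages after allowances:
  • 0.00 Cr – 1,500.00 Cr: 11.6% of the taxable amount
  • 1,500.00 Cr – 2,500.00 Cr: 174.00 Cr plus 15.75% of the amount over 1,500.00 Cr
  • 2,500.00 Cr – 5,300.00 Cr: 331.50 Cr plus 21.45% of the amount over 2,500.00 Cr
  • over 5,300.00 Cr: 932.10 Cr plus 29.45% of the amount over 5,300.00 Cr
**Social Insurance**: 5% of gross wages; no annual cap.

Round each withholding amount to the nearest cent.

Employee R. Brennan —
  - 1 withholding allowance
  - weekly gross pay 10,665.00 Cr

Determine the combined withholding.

Canton Income Tax: taxable = 10,665.00 Cr − 1×104.00 Cr = 10,561.00 Cr
  932.10 Cr + 29.45% × (10,561.00 Cr − 5,300.00 Cr) = 932.10 Cr + 29.45% × 5,261.00 Cr = 2,481.46 Cr
Social Insurance: 5% × 10,665.00 Cr = 533.25 Cr
Total: 2,481.46 Cr + 533.25 Cr = 3,014.71 Cr

3,014.71 Cr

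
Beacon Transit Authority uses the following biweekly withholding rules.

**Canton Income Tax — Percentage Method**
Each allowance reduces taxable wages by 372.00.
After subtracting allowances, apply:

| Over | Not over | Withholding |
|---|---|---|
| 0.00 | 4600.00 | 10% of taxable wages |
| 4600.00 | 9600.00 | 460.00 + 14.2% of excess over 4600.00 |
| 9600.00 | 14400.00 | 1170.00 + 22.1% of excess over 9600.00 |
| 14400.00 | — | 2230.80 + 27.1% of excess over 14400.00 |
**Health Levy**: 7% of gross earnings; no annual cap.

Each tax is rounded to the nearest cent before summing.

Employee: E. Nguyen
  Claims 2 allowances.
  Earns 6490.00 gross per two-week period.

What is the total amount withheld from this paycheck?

Canton Income Tax: taxable = 6490.00 − 2×372.00 = 5746.00
  460.00 + 14.2% × (5746.00 − 4600.00) = 460.00 + 14.2% × 1146.00 = 622.73
Health Levy: 7% × 6490.00 = 454.30
Total: 622.73 + 454.30 = 1077.03

1077.03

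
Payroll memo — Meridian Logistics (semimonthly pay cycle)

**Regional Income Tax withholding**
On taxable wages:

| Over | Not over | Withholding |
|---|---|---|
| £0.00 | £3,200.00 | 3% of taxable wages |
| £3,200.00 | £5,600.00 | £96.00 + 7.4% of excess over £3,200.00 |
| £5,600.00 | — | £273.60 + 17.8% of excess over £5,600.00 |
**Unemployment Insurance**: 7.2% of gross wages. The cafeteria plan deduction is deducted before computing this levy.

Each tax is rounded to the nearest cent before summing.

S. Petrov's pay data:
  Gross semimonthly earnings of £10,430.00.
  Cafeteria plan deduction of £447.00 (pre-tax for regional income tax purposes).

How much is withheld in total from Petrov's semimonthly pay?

£1,772.55

Regional Income Tax: taxable = £10,430.00 − £447.00 = £9,983.00
  £273.60 + 17.8% × (£9,983.00 − £5,600.00) = £273.60 + 17.8% × £4,383.00 = £1,053.77
Unemployment Insurance: 7.2% × £9,983.00 = £718.78
Total: £1,053.77 + £718.78 = £1,772.55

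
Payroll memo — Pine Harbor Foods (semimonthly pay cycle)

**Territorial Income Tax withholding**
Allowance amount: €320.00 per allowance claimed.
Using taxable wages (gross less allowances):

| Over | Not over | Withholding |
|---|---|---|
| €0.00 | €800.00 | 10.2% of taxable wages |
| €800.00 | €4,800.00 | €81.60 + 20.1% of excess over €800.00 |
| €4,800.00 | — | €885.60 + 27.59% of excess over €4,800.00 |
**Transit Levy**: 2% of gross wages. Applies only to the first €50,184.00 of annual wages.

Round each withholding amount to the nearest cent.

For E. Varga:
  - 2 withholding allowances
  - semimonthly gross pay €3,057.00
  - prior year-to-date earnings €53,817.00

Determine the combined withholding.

Territorial Income Tax: taxable = €3,057.00 − 2×€320.00 = €2,417.00
  €81.60 + 20.1% × (€2,417.00 − €800.00) = €81.60 + 20.1% × €1,617.00 = €406.62
Transit Levy: YTD €53,817.00 ≥ cap €50,184.00 → €0.00
Total: €406.62 + €0.00 = €406.62

€406.62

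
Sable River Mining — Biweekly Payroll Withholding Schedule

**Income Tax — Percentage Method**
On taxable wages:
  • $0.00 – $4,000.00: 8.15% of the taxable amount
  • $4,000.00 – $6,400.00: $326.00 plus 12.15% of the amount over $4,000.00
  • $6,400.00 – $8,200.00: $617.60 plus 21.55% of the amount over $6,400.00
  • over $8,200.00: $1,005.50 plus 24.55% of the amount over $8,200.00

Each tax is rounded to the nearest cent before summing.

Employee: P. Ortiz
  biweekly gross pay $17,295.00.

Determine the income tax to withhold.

Income Tax: taxable = $17,295.00
  $1,005.50 + 24.55% × ($17,295.00 − $8,200.00) = $1,005.50 + 24.55% × $9,095.00 = $3,238.32

$3,238.32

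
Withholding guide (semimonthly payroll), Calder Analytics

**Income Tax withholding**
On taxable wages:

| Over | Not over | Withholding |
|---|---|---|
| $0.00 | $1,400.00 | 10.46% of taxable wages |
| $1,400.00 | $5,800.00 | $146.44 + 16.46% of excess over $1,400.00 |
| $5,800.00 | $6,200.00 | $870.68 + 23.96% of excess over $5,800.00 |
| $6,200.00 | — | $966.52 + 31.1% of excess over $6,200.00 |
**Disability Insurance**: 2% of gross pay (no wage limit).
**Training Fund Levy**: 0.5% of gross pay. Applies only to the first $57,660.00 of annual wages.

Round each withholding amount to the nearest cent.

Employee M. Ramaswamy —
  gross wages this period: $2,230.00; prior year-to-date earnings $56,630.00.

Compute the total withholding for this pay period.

$332.81

Income Tax: taxable = $2,230.00
  $146.44 + 16.46% × ($2,230.00 − $1,400.00) = $146.44 + 16.46% × $830.00 = $283.06
Disability Insurance: 2% × $2,230.00 = $44.60
Training Fund Levy: cap $57,660.00 − YTD $56,630.00 = $1,030.00 subject; 0.5% × $1,030.00 = $5.15
Total: $283.06 + $44.60 + $5.15 = $332.81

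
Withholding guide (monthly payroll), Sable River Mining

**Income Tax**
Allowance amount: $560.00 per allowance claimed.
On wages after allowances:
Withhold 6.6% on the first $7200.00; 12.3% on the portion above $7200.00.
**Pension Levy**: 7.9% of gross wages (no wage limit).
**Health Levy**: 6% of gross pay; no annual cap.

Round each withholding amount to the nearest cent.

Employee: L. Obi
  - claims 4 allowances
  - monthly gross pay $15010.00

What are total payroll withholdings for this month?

Income Tax: taxable = $15010.00 − 4×$560.00 = $12770.00
  $475.20 + 12.3% × ($12770.00 − $7200.00) = $475.20 + 12.3% × $5570.00 = $1160.31
Pension Levy: 7.9% × $15010.00 = $1185.79
Health Levy: 6% × $15010.00 = $900.60
Total: $1160.31 + $1185.79 + $900.60 = $3246.70

$3246.70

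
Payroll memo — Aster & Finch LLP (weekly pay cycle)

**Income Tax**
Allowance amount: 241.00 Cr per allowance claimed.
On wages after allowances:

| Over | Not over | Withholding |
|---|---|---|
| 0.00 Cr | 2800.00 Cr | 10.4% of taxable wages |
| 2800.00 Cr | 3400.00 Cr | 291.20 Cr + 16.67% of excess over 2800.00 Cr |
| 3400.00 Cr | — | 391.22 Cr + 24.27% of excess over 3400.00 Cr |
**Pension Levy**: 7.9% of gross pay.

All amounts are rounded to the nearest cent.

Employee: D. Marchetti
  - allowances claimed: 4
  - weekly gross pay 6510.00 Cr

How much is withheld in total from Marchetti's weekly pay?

1426.34 Cr

Income Tax: taxable = 6510.00 Cr − 4×241.00 Cr = 5546.00 Cr
  391.22 Cr + 24.27% × (5546.00 Cr − 3400.00 Cr) = 391.22 Cr + 24.27% × 2146.00 Cr = 912.05 Cr
Pension Levy: 7.9% × 6510.00 Cr = 514.29 Cr
Total: 912.05 Cr + 514.29 Cr = 1426.34 Cr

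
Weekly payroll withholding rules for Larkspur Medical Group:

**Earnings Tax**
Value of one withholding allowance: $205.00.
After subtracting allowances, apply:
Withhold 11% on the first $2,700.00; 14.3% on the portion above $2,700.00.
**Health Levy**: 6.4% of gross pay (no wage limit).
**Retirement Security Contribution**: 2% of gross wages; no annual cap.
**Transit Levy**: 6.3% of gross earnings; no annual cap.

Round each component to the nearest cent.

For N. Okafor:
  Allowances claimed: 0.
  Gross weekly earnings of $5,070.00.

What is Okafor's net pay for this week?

$3,688.80

Earnings Tax: taxable = $5,070.00
  $297.00 + 14.3% × ($5,070.00 − $2,700.00) = $297.00 + 14.3% × $2,370.00 = $635.91
Health Levy: 6.4% × $5,070.00 = $324.48
Retirement Security Contribution: 2% × $5,070.00 = $101.40
Transit Levy: 6.3% × $5,070.00 = $319.41
Total withheld: $635.91 + $324.48 + $101.40 + $319.41 = $1,381.20
Net pay: $5,070.00 − $1,381.20 = $3,688.80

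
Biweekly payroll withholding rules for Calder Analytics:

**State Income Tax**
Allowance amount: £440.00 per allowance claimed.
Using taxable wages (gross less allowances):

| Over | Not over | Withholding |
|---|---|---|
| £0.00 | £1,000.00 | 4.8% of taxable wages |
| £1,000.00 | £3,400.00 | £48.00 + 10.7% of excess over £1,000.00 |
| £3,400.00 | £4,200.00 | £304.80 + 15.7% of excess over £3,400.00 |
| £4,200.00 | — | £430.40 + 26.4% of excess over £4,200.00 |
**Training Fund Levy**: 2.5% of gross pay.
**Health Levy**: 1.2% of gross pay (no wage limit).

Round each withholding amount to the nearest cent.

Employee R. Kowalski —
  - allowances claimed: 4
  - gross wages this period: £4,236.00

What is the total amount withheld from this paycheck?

£362.66

State Income Tax: taxable = £4,236.00 − 4×£440.00 = £2,476.00
  £48.00 + 10.7% × (£2,476.00 − £1,000.00) = £48.00 + 10.7% × £1,476.00 = £205.93
Training Fund Levy: 2.5% × £4,236.00 = £105.90
Health Levy: 1.2% × £4,236.00 = £50.83
Total: £205.93 + £105.90 + £50.83 = £362.66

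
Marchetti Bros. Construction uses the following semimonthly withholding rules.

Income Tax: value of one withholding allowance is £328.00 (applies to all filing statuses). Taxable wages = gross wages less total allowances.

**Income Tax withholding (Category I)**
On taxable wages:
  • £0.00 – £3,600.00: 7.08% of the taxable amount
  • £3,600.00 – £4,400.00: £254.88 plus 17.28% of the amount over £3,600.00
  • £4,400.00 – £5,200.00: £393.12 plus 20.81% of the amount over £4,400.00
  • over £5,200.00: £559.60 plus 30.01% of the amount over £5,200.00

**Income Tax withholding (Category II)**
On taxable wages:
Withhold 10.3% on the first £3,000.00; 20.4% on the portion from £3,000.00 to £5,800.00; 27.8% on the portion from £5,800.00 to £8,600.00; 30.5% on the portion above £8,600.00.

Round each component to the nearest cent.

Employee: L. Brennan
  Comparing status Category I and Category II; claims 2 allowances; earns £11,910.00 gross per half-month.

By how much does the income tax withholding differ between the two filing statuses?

£91.66

Income Tax (Category I): taxable = £11,910.00 − 2×£328.00 = £11,254.00
  £559.60 + 30.01% × (£11,254.00 − £5,200.00) = £559.60 + 30.01% × £6,054.00 = £2,376.41
Income Tax (Category II): taxable = £11,910.00 − 2×£328.00 = £11,254.00
  £1,658.60 + 30.5% × (£11,254.00 − £8,600.00) = £1,658.60 + 30.5% × £2,654.00 = £2,468.07
Difference: |£2,376.41 − £2,468.07| = £91.66 (higher under Category II)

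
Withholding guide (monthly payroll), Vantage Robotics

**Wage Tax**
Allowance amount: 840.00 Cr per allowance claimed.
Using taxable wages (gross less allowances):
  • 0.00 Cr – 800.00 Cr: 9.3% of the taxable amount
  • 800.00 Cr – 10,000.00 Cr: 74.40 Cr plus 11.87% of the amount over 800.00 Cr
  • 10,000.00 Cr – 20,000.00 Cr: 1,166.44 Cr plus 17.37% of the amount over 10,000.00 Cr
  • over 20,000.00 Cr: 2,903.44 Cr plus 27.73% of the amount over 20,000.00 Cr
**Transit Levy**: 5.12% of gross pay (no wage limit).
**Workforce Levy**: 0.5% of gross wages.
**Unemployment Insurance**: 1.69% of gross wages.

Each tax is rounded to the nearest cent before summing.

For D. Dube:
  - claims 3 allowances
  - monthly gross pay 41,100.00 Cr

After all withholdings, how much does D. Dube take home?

30,039.92 Cr

Wage Tax: taxable = 41,100.00 Cr − 3×840.00 Cr = 38,580.00 Cr
  2,903.44 Cr + 27.73% × (38,580.00 Cr − 20,000.00 Cr) = 2,903.44 Cr + 27.73% × 18,580.00 Cr = 8,055.67 Cr
Transit Levy: 5.12% × 41,100.00 Cr = 2,104.32 Cr
Workforce Levy: 0.5% × 41,100.00 Cr = 205.50 Cr
Unemployment Insurance: 1.69% × 41,100.00 Cr = 694.59 Cr
Total withheld: 8,055.67 Cr + 2,104.32 Cr + 205.50 Cr + 694.59 Cr = 11,060.08 Cr
Net pay: 41,100.00 Cr − 11,060.08 Cr = 30,039.92 Cr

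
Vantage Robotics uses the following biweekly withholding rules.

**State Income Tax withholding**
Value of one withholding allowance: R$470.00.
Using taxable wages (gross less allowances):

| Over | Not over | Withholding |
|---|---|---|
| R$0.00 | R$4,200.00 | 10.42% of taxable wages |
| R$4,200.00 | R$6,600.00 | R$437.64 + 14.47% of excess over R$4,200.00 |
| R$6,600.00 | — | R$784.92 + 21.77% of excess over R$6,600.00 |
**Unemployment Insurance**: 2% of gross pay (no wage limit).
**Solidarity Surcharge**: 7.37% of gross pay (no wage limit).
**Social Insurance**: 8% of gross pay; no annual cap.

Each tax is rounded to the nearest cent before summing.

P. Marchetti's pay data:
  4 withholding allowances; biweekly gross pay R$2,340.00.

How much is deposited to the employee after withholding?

State Income Tax: taxable = R$2,340.00 − 4×R$470.00 = R$460.00
  10.42% × R$460.00 = R$47.93
Unemployment Insurance: 2% × R$2,340.00 = R$46.80
Solidarity Surcharge: 7.37% × R$2,340.00 = R$172.46
Social Insurance: 8% × R$2,340.00 = R$187.20
Total withheld: R$47.93 + R$46.80 + R$172.46 + R$187.20 = R$454.39
Net pay: R$2,340.00 − R$454.39 = R$1,885.61

R$1,885.61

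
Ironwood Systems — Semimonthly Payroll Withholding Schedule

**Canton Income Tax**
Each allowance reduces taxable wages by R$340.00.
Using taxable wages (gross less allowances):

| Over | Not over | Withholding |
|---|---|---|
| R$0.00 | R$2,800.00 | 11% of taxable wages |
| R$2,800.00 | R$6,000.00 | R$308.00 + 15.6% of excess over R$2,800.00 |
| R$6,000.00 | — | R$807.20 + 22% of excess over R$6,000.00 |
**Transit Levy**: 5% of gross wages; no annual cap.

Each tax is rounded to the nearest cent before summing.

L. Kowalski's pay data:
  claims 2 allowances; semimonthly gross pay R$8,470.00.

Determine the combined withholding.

Canton Income Tax: taxable = R$8,470.00 − 2×R$340.00 = R$7,790.00
  R$807.20 + 22% × (R$7,790.00 − R$6,000.00) = R$807.20 + 22% × R$1,790.00 = R$1,201.00
Transit Levy: 5% × R$8,470.00 = R$423.50
Total: R$1,201.00 + R$423.50 = R$1,624.50

R$1,624.50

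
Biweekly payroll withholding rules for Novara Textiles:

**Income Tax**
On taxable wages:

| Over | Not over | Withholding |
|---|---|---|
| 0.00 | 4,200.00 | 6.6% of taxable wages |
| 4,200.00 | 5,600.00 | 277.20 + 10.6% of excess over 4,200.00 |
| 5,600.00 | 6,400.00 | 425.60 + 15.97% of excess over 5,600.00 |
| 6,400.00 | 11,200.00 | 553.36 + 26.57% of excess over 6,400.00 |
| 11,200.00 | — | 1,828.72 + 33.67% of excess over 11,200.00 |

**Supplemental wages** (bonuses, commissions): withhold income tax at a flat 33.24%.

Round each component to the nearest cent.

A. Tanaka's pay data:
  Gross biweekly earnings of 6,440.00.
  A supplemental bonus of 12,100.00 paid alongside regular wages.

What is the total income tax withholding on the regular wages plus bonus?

4,586.03

Income Tax: taxable = 6,440.00
  553.36 + 26.57% × (6,440.00 − 6,400.00) = 553.36 + 26.57% × 40.00 = 563.99
Supplemental (33.24% flat on bonus): 33.24% × 12,100.00 = 4,022.04
Total income tax: 563.99 + 4,022.04 = 4,586.03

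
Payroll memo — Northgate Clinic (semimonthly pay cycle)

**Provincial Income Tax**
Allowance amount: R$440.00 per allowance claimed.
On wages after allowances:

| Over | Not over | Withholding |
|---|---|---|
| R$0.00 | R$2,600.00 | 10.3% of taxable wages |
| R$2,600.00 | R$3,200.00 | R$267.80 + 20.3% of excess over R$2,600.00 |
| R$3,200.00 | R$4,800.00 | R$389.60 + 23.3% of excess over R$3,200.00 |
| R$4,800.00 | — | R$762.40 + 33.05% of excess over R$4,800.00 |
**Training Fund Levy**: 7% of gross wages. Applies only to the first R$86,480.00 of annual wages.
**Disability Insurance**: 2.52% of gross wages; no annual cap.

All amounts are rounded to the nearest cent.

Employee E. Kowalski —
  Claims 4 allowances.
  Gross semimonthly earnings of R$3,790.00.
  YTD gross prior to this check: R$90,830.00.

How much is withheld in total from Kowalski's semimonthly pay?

R$304.60

Provincial Income Tax: taxable = R$3,790.00 − 4×R$440.00 = R$2,030.00
  10.3% × R$2,030.00 = R$209.09
Training Fund Levy: YTD R$90,830.00 ≥ cap R$86,480.00 → R$0.00
Disability Insurance: 2.52% × R$3,790.00 = R$95.51
Total: R$209.09 + R$0.00 + R$95.51 = R$304.60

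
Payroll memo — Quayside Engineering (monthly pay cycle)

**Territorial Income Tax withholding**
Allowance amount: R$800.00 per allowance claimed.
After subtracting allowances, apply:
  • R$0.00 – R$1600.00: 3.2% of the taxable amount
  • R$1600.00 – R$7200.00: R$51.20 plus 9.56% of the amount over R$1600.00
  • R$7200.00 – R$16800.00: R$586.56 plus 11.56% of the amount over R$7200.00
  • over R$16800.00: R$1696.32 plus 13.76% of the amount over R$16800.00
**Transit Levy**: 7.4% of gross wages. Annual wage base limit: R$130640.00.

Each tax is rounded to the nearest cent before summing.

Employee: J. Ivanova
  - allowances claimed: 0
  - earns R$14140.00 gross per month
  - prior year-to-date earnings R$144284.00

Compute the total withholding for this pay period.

R$1388.82

Territorial Income Tax: taxable = R$14140.00
  R$586.56 + 11.56% × (R$14140.00 − R$7200.00) = R$586.56 + 11.56% × R$6940.00 = R$1388.82
Transit Levy: YTD R$144284.00 ≥ cap R$130640.00 → R$0.00
Total: R$1388.82 + R$0.00 = R$1388.82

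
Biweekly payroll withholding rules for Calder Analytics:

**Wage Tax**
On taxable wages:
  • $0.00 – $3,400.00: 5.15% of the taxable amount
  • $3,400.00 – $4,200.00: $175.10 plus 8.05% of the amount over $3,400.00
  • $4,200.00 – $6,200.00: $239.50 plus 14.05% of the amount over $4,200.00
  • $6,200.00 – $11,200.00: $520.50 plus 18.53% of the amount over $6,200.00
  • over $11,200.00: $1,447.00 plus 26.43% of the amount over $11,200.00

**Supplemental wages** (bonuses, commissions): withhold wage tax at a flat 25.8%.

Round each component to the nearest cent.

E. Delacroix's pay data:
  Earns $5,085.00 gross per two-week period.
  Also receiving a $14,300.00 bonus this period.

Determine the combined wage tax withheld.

Wage Tax: taxable = $5,085.00
  $239.50 + 14.05% × ($5,085.00 − $4,200.00) = $239.50 + 14.05% × $885.00 = $363.84
Supplemental (25.8% flat on bonus): 25.8% × $14,300.00 = $3,689.40
Total wage tax: $363.84 + $3,689.40 = $4,053.24

$4,053.24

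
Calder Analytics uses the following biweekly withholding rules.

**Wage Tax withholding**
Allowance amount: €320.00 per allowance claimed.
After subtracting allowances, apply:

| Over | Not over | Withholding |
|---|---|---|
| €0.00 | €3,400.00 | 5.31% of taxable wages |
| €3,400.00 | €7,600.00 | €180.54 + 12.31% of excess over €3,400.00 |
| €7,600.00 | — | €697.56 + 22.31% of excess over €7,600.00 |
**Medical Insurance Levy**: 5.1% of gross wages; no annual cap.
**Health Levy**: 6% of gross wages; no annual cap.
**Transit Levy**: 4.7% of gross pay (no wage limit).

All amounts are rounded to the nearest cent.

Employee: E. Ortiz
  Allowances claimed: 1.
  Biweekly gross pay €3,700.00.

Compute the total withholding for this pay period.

Wage Tax: taxable = €3,700.00 − 1×€320.00 = €3,380.00
  5.31% × €3,380.00 = €179.48
Medical Insurance Levy: 5.1% × €3,700.00 = €188.70
Health Levy: 6% × €3,700.00 = €222.00
Transit Levy: 4.7% × €3,700.00 = €173.90
Total: €179.48 + €188.70 + €222.00 + €173.90 = €764.08

€764.08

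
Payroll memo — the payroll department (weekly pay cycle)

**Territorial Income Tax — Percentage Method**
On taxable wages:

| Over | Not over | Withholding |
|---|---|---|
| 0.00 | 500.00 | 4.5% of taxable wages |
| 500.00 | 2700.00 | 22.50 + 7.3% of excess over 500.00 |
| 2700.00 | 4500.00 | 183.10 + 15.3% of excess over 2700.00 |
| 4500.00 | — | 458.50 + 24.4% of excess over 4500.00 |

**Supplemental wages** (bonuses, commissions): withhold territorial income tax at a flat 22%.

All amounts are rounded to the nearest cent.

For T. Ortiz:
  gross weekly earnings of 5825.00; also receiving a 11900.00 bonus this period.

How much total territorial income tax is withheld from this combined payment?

3399.80

Territorial Income Tax: taxable = 5825.00
  458.50 + 24.4% × (5825.00 − 4500.00) = 458.50 + 24.4% × 1325.00 = 781.80
Supplemental (22% flat on bonus): 22% × 11900.00 = 2618.00
Total territorial income tax: 781.80 + 2618.00 = 3399.80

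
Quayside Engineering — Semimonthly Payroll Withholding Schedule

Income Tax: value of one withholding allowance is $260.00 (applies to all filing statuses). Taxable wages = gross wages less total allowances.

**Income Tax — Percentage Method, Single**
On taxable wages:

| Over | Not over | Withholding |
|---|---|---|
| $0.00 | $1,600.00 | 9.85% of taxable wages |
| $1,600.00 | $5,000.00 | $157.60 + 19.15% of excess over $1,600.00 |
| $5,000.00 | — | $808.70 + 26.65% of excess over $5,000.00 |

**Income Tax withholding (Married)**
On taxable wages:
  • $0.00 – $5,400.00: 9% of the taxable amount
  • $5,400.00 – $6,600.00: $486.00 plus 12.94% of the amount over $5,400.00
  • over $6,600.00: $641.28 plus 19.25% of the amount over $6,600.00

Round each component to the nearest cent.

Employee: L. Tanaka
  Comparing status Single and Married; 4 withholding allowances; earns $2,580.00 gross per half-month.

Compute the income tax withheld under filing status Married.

Income Tax (Married): taxable = $2,580.00 − 4×$260.00 = $1,540.00
  9% × $1,540.00 = $138.60

$138.60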